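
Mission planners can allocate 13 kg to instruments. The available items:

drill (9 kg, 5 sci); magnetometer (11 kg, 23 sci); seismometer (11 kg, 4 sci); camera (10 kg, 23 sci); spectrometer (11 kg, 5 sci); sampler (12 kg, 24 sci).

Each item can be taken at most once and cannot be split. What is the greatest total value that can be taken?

24 sci

Check high-value combinations within 13 kg:
- sampler: mass 12, value 24
- camera: mass 10, value 23
- magnetometer: mass 11, value 23
Best: 24 sci.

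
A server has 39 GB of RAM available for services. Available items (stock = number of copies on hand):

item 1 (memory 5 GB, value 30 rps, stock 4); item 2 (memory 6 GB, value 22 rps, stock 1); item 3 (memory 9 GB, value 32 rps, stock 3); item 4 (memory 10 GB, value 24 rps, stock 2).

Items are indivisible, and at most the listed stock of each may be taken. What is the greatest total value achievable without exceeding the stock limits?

Top feasible selections:
- 4×item 1 + 2×item 3: memory 38, value 184
- 3×item 1 + 1×item 2 + 2×item 3: memory 39, value 176
Best: 184 rps.

184 rps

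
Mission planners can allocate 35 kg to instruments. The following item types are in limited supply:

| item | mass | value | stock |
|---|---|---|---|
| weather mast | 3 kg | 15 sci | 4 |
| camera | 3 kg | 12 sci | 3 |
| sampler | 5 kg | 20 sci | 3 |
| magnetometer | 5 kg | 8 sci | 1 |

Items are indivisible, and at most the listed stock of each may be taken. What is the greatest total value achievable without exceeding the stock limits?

Top feasible selections:
- 4×weather mast + 2×camera + 3×sampler: mass 33, value 144
- 3×weather mast + 3×camera + 3×sampler: mass 33, value 141
- 4×weather mast + 1×camera + 3×sampler + 1×magnetometer: mass 35, value 140
- 3×weather mast + 2×camera + 3×sampler + 1×magnetometer: mass 35, value 137
Best: 144 sci.

144 sci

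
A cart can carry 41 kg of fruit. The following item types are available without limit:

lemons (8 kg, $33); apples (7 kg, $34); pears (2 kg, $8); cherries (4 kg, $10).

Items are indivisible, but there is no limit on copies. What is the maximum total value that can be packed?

Best value-per-unit is apples at 34/7; filling with it alone gives 5×34 = 170.
Optimal mix: 5×apples + 3×pears → weight 41, value 194.

$194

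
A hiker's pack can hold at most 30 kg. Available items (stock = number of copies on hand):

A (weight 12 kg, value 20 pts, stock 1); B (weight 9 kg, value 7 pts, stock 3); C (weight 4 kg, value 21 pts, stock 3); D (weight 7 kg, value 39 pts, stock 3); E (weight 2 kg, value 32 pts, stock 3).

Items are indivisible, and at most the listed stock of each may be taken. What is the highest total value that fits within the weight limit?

Top feasible selections:
- 2×C + 2×D + 3×E: weight 28, value 216
- 3×D + 3×E: weight 27, value 213
- 3×C + 2×D + 2×E: weight 30, value 205
Best: 216 pts.

216 pts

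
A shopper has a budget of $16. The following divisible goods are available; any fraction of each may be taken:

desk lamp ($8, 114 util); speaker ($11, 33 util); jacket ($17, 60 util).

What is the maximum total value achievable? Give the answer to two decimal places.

142.24

Take in order of value per unit:
- desk lamp (114/8 per unit): all 8 → value 114, running total 114.00
- jacket (60/17 per unit): 8 of 17 → value 8×60/17 = 28.2353, running total 142.24
Total 142.24.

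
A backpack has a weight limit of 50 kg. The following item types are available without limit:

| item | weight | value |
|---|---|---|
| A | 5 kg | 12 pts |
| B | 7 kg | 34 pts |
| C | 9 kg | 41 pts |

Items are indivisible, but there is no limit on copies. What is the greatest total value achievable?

238 pts

Best value-per-unit is B at 34/7, and filling with it alone uses weight 7×7=49. No mix of the others beats 7×34 = 238.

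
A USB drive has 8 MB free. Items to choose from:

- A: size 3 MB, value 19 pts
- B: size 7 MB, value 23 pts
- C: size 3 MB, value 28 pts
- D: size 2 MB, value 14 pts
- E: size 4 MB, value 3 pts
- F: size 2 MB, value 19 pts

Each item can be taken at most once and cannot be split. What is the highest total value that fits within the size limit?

Check high-value combinations within 8 MB:
- A+C+F: size 3+3+2=8, value 19+28+19=66
- C+D+F: size 3+2+2=7, value 28+14+19=61
- A+C+D: size 3+3+2=8, value 19+28+14=61
- A+D+F: size 3+2+2=7, value 19+14+19=52
- C+F: size 3+2=5, value 28+19=47
Best: 66 pts.

66 pts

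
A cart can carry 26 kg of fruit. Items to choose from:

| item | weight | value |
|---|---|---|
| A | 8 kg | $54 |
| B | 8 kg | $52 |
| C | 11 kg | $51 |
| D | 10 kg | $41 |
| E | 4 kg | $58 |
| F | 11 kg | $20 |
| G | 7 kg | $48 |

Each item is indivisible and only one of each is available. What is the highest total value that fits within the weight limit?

Check high-value combinations within 26 kg:
- A+B+E: weight 8+8+4=20, value 54+52+58=164
- A+C+E: weight 8+11+4=23, value 54+51+58=163
- B+C+E: weight 8+11+4=23, value 52+51+58=161
- A+E+G: weight 8+4+7=19, value 54+58+48=160
Best: $164.

$164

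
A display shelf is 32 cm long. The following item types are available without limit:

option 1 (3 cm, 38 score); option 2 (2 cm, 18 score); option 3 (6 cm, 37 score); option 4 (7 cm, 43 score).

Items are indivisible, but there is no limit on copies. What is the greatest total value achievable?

Best value-per-unit is option 1 at 38/3; filling with it alone gives 10×38 = 380.
Optimal mix: 10×option 1 + 1×option 2 → length 32, value 398.

398 score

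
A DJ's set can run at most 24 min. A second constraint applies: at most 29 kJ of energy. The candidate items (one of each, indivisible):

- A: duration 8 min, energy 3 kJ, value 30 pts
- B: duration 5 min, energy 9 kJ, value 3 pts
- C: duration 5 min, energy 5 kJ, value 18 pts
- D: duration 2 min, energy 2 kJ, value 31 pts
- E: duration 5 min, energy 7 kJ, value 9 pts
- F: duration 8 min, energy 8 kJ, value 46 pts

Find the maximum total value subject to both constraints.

Feasible sets respecting both limits:
- A+C+D+F: duration 23, energy 18, value 125
- A+D+E+F: duration 23, energy 20, value 116
- A+B+D+F: duration 23, energy 22, value 110
Best: 125 pts.

125 pts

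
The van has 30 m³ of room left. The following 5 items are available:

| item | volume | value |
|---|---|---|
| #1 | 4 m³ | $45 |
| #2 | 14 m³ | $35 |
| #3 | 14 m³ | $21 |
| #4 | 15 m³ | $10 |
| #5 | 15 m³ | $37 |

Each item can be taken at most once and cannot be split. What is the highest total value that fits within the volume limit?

Check high-value combinations within 30 m³:
- #1+#5: volume 4+15=19, value 45+37=82
- #1+#2: volume 4+14=18, value 45+35=80
- #2+#5: volume 14+15=29, value 35+37=72
- #1+#3: volume 4+14=18, value 45+21=66
Best: $82.

$82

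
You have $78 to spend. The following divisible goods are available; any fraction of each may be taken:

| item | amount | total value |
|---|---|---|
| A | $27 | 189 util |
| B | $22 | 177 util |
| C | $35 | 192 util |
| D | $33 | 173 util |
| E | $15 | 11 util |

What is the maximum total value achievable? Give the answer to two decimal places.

Take in order of value per unit:
- B (177/22 per unit): all 22 → value 177, running total 177.00
- A (189/27 per unit): all 27 → value 189, running total 366.00
- C (192/35 per unit): 29 of 35 → value 29×192/35 = 159.0857, running total 525.09
Total 525.09.

525.09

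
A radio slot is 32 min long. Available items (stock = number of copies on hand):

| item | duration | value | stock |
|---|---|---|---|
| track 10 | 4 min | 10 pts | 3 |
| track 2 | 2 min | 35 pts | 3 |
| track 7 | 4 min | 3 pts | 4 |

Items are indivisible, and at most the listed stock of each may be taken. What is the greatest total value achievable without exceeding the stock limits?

Top feasible selections:
- 3×track 10 + 3×track 2 + 3×track 7: duration 30, value 144
- 3×track 10 + 3×track 2 + 2×track 7: duration 26, value 141
- 3×track 10 + 3×track 2 + 1×track 7: duration 22, value 138
Best: 144 pts.

144 pts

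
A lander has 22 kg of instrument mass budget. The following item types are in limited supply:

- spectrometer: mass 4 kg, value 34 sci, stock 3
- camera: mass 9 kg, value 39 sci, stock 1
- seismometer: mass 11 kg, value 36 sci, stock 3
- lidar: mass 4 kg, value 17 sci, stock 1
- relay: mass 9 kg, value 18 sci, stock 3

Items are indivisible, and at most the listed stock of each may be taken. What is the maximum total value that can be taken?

Best selections within mass 22 and stock limits:
- 3×spectrometer + 1×camera: mass 21, value 141
- 2×spectrometer + 1×camera + 1×lidar: mass 21, value 124
- 3×spectrometer + 1×relay: mass 21, value 120
Best: 141 sci.

141 sci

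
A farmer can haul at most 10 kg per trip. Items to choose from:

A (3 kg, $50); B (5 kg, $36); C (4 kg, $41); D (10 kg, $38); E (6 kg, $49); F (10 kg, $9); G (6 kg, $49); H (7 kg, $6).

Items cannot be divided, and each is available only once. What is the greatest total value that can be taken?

This is a 0/1 knapsack; check combinations near the capacity.
- A+E: weight 3+6=9, value 50+49=99
- A+G: weight 3+6=9, value 50+49=99
- A+C: weight 3+4=7, value 50+41=91
- C+E: weight 4+6=10, value 41+49=90
- C+G: weight 4+6=10, value 41+49=90
Best: $99.

$99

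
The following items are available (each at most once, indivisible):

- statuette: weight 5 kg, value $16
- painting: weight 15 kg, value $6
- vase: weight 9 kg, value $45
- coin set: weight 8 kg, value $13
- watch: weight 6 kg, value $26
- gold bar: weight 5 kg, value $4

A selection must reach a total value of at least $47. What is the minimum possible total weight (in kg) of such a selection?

14

Subsets with value ≥ 47, sorted by total weight:
- statuette+vase: weight 14, value 61
- vase+gold bar: weight 14, value 49
- vase+watch: weight 15, value 71
Minimum weight: 14 kg.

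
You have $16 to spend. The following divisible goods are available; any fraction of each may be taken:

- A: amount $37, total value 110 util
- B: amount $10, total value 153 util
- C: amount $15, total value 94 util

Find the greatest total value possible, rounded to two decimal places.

190.60

Take in order of value per unit:
- B (153/10 per unit): all 10 → value 153, running total 153.00
- C (94/15 per unit): 6 of 15 → value 6×94/15 = 37.6000, running total 190.60
Total 190.60.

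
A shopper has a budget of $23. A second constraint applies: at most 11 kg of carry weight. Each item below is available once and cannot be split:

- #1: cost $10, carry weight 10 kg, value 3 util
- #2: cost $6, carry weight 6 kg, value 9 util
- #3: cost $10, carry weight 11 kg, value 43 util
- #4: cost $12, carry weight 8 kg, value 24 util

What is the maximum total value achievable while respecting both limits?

Feasible sets respecting both limits:
- #3: cost 10, carry weight 11, value 43
- #4: cost 12, carry weight 8, value 24
- #2: cost 6, carry weight 6, value 9
- #1: cost 10, carry weight 10, value 3
Best: 43 util.

43 util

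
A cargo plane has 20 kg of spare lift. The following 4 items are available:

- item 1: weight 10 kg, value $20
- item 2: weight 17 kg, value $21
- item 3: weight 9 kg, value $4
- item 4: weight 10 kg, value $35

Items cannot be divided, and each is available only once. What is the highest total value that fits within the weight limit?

Check high-value combinations within 20 kg:
- item 1+item 4: weight 10+10=20, value 20+35=55
- item 3+item 4: weight 9+10=19, value 4+35=39
- item 4: weight 10, value 35
- item 1+item 3: weight 10+9=19, value 20+4=24
Best: $55.

$55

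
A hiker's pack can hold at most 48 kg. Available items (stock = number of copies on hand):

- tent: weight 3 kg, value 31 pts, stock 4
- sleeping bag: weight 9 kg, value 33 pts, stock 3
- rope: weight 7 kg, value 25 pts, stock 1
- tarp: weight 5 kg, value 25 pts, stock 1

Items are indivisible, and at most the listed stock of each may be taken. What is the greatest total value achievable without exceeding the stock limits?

Top feasible selections:
- 4×tent + 3×sleeping bag + 1×tarp: weight 44, value 248
- 4×tent + 3×sleeping bag + 1×rope: weight 46, value 248
Best: 248 pts.

248 pts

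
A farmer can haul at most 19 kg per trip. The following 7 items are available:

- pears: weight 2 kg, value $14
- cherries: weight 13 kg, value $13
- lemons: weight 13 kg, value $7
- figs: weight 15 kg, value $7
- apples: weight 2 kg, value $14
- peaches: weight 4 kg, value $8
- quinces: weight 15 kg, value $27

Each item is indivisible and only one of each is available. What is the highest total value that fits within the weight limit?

Check high-value combinations within 19 kg:
- pears+apples+quinces: weight 2+2+15=19, value 14+14+27=55
- pears+cherries+apples: weight 2+13+2=17, value 14+13+14=41
- pears+quinces: weight 2+15=17, value 14+27=41
- apples+quinces: weight 2+15=17, value 14+27=41
- pears+apples+peaches: weight 2+2+4=8, value 14+14+8=36
Best: $55.

$55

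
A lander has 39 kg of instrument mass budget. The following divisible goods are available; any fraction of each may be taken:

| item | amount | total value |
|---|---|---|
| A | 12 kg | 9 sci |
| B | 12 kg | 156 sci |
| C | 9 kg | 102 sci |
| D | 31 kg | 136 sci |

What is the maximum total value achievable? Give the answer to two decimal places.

336.97

Take in order of value per unit:
- B (156/12 per unit): all 12 → value 156, running total 156.00
- C (102/9 per unit): all 9 → value 102, running total 258.00
- D (136/31 per unit): 18 of 31 → value 18×136/31 = 78.9677, running total 336.97
Total 336.97.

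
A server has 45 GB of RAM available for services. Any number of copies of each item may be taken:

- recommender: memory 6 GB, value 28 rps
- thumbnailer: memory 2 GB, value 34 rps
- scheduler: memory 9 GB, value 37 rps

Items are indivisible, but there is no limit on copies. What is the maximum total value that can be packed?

Best value-per-unit is thumbnailer at 34/2, and filling with it alone uses memory 22×2=44. No mix of the others beats 22×34 = 748.

748 rps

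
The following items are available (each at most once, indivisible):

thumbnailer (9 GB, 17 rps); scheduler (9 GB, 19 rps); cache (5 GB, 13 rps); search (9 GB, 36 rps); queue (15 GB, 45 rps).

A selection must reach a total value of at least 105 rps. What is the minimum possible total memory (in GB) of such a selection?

Subsets with value ≥ 105, sorted by total memory:
- scheduler+cache+search+queue: memory 38, value 113
- thumbnailer+cache+search+queue: memory 38, value 111
Minimum memory: 38 GB.

38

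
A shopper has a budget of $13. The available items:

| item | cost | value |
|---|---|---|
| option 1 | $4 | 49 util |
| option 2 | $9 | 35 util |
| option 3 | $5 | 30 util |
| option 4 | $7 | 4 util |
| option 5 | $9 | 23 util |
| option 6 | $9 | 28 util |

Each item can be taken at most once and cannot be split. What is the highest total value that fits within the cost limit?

84 util

Check high-value combinations within $13:
- option 1+option 2: cost 4+9=13, value 49+35=84
- option 1+option 3: cost 4+5=9, value 49+30=79
- option 1+option 6: cost 4+9=13, value 49+28=77
- option 1+option 5: cost 4+9=13, value 49+23=72
Best: 84 util.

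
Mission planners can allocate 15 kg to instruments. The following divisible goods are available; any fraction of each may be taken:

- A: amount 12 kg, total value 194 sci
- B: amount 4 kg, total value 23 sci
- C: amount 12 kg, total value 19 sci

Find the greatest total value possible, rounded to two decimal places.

Take in order of value per unit:
- A (194/12 per unit): all 12 → value 194, running total 194.00
- B (23/4 per unit): 3 of 4 → value 3×23/4 = 17.2500, running total 211.25
Total 211.25.

211.25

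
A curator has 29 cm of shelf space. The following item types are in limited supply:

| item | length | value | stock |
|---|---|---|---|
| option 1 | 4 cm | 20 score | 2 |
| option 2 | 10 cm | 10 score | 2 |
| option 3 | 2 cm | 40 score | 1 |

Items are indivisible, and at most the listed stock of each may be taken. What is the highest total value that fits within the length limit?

Best selections within length 29 and stock limits:
- 2×option 1 + 1×option 2 + 1×option 3: length 20, value 90
- 2×option 1 + 1×option 3: length 10, value 80
- 1×option 1 + 2×option 2 + 1×option 3: length 26, value 80
Best: 90 score.

90 score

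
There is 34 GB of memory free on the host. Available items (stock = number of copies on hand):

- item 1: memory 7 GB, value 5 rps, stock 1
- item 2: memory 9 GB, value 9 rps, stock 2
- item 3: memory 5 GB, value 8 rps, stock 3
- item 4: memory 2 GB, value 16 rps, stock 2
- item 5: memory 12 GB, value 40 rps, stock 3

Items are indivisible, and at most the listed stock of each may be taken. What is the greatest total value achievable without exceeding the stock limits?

Top feasible selections:
- 1×item 3 + 2×item 4 + 2×item 5: memory 33, value 120
- 2×item 4 + 2×item 5: memory 28, value 112
Best: 120 rps.

120 rps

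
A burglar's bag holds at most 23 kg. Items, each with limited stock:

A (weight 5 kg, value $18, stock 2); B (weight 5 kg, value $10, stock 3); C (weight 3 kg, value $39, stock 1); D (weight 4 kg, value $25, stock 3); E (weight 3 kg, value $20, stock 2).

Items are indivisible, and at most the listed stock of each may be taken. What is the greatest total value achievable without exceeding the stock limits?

Top feasible selections:
- 1×C + 3×D + 2×E: weight 21, value 154
- 1×A + 1×C + 3×D + 1×E: weight 23, value 152
- 1×A + 1×C + 2×D + 2×E: weight 22, value 147
- 1×B + 1×C + 3×D + 1×E: weight 23, value 144
Best: $154.

$154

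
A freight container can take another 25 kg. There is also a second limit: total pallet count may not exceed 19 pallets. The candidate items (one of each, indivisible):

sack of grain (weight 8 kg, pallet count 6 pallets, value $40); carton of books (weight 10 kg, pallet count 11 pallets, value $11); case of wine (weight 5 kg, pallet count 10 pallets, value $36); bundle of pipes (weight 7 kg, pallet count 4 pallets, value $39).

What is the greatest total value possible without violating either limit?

$79

Feasible sets respecting both limits:
- sack of grain+bundle of pipes: weight 15, pallet count 10, value 79
- sack of grain+case of wine: weight 13, pallet count 16, value 76
- case of wine+bundle of pipes: weight 12, pallet count 14, value 75
- sack of grain+carton of books: weight 18, pallet count 17, value 51
Best: $79.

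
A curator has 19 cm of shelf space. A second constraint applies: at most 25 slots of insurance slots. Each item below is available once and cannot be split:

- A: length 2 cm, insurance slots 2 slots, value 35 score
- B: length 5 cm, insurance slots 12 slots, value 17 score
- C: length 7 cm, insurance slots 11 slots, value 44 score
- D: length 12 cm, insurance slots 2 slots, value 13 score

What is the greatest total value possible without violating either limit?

Feasible sets respecting both limits:
- A+B+C: length 14, insurance slots 25, value 96
- A+C: length 9, insurance slots 13, value 79
- A+B+D: length 19, insurance slots 16, value 65
- B+C: length 12, insurance slots 23, value 61
Best: 96 score.

96 score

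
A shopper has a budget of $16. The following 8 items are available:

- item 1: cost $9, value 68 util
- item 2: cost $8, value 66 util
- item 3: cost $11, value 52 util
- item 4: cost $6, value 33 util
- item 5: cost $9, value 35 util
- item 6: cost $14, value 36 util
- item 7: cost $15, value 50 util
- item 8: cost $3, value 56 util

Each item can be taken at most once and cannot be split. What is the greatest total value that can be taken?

124 util

Check high-value combinations within $16:
- item 1+item 8: cost 9+3=12, value 68+56=124
- item 2+item 8: cost 8+3=11, value 66+56=122
- item 3+item 8: cost 11+3=14, value 52+56=108
- item 1+item 4: cost 9+6=15, value 68+33=101
- item 2+item 4: cost 8+6=14, value 66+33=99
Best: 124 util.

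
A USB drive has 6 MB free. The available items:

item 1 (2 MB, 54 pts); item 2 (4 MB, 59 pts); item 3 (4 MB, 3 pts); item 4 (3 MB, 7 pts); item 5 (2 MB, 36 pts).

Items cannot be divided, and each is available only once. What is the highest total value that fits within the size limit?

113 pts

This is a 0/1 knapsack; check combinations near the capacity.
- item 1+item 2: size 2+4=6, value 54+59=113
- item 2+item 5: size 4+2=6, value 59+36=95
- item 1+item 5: size 2+2=4, value 54+36=90
- item 1+item 4: size 2+3=5, value 54+7=61
- item 2: size 4, value 59
Best: 113 pts.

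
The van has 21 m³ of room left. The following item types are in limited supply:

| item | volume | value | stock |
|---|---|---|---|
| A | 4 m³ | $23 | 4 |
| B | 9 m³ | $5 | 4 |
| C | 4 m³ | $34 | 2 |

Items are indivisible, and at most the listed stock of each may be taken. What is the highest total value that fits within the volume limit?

Top feasible selections:
- 3×A + 2×C: volume 20, value 137
- 4×A + 1×C: volume 20, value 126
- 2×A + 2×C: volume 16, value 114
- 3×A + 1×C: volume 16, value 103
Best: $137.

$137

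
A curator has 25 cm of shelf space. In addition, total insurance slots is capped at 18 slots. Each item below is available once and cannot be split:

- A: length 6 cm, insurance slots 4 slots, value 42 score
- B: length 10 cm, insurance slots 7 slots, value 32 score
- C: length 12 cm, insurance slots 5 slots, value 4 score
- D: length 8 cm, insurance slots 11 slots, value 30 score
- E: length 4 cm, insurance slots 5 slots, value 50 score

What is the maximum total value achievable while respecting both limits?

Feasible sets respecting both limits:
- A+B+E: length 20, insurance slots 16, value 124
- A+C+E: length 22, insurance slots 14, value 96
- A+E: length 10, insurance slots 9, value 92
- B+E: length 14, insurance slots 12, value 82
Best: 124 score.

124 score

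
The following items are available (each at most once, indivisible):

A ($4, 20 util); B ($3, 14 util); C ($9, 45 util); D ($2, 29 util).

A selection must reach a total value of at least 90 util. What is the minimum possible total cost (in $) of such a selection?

Subsets with value ≥ 90, sorted by total cost:
- A+C+D: cost 15, value 94
- A+B+C+D: cost 18, value 108
Minimum cost: 15 $.

15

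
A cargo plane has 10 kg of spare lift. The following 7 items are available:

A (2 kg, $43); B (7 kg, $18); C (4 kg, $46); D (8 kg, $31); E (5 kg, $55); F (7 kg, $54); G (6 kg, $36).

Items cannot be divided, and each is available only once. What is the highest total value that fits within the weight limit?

$101

Check high-value combinations within 10 kg:
- C+E: weight 4+5=9, value 46+55=101
- A+E: weight 2+5=7, value 43+55=98
- A+F: weight 2+7=9, value 43+54=97
Best: $101.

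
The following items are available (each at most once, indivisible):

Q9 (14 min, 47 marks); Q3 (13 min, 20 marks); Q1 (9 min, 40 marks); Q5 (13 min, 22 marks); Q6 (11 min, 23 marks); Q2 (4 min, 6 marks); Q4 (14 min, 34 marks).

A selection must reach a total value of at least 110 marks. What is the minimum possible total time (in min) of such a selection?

34

Subsets with value ≥ 110, sorted by total time:
- Q9+Q1+Q6: time 34, value 110
- Q9+Q1+Q4: time 37, value 121
Minimum time: 34 min.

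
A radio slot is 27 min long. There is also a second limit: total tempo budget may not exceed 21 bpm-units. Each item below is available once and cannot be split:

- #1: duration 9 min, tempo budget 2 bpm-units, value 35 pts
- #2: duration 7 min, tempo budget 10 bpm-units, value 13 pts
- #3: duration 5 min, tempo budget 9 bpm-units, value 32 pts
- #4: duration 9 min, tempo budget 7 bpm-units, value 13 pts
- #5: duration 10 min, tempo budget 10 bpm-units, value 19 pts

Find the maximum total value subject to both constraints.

86 pts

Feasible sets respecting both limits:
- #1+#3+#5: duration 24, tempo budget 21, value 86
- #1+#2+#3: duration 21, tempo budget 21, value 80
- #1+#3+#4: duration 23, tempo budget 18, value 80
- #1+#3: duration 14, tempo budget 11, value 67
Best: 86 pts.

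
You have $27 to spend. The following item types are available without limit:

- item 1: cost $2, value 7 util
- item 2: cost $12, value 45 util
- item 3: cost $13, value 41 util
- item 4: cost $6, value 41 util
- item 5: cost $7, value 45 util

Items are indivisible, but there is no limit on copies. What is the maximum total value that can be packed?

Best value-per-unit is item 4 at 41/6; filling with it alone gives 4×41 = 164.
Optimal mix: 1×item 4 + 3×item 5 → cost 27, value 176.

176 util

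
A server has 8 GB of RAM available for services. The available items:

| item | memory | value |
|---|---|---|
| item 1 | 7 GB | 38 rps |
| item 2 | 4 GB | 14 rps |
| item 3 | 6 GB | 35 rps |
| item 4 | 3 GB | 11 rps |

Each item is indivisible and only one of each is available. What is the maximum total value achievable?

38 rps

Check high-value combinations within 8 GB:
- item 1: memory 7, value 38
- item 3: memory 6, value 35
- item 2+item 4: memory 4+3=7, value 14+11=25
- item 2: memory 4, value 14
Best: 38 rps.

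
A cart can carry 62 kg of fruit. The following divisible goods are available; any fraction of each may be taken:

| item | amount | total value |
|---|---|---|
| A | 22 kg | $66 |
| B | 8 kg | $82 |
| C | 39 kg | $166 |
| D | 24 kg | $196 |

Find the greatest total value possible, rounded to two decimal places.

405.69

Take in order of value per unit:
- B (82/8 per unit): all 8 → value 82, running total 82.00
- D (196/24 per unit): all 24 → value 196, running total 278.00
- C (166/39 per unit): 30 of 39 → value 30×166/39 = 127.6923, running total 405.69
Total 405.69.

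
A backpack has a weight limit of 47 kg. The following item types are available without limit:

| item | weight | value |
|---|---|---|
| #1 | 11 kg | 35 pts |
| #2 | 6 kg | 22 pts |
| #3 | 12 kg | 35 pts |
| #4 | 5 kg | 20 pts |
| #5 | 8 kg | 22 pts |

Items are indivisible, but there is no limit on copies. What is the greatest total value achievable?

Best value-per-unit is #4 at 20/5; filling with it alone gives 9×20 = 180.
Optimal mix: 2×#2 + 7×#4 → weight 47, value 184.

184 pts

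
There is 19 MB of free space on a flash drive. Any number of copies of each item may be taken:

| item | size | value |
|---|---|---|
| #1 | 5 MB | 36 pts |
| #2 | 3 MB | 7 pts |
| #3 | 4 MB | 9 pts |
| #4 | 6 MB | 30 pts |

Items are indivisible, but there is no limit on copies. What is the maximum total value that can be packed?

Best value-per-unit is #1 at 36/5; filling with it alone gives 3×36 = 108.
Optimal mix: 3×#1 + 1×#3 → size 19, value 117.

117 pts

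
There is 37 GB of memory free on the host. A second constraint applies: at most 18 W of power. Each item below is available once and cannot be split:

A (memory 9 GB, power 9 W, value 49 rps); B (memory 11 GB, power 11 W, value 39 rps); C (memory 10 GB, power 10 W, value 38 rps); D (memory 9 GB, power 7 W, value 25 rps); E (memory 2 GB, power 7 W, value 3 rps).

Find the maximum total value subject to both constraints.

74 rps

Feasible sets respecting both limits:
- A+D: memory 18, power 16, value 74
- B+D: memory 20, power 18, value 64
- C+D: memory 19, power 17, value 63
- A+E: memory 11, power 16, value 52
Best: 74 rps.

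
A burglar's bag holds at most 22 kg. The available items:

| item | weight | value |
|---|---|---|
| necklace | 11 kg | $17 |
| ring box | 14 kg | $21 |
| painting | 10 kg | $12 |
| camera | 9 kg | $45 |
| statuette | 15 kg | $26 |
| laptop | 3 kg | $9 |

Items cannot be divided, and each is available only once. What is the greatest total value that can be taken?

$66

Check high-value combinations within 22 kg:
- painting+camera+laptop: weight 10+9+3=22, value 12+45+9=66
- necklace+camera: weight 11+9=20, value 17+45=62
- painting+camera: weight 10+9=19, value 12+45=57
- camera+laptop: weight 9+3=12, value 45+9=54
Best: $66.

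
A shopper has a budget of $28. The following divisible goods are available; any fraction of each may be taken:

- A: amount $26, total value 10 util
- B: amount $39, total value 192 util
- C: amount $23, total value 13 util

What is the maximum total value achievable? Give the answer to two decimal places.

137.85

Take in order of value per unit:
- B (192/39 per unit): 28 of 39 → value 28×192/39 = 137.8462, running total 137.85
Total 137.85.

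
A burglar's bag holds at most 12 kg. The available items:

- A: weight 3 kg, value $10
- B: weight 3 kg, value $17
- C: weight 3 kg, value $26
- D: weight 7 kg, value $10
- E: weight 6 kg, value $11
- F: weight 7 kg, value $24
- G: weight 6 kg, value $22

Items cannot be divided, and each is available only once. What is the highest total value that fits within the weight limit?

This is a 0/1 knapsack; check combinations near the capacity.
- B+C+G: weight 3+3+6=12, value 17+26+22=65
- A+C+G: weight 3+3+6=12, value 10+26+22=58
- B+C+E: weight 3+3+6=12, value 17+26+11=54
- A+B+C: weight 3+3+3=9, value 10+17+26=53
- C+F: weight 3+7=10, value 26+24=50
Best: $65.

$65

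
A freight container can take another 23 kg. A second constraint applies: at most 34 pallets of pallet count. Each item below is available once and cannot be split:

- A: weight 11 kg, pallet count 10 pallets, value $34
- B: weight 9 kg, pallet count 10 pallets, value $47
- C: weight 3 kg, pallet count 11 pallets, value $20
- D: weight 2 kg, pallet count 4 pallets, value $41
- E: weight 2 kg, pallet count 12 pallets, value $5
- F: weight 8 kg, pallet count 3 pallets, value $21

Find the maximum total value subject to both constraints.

$129

Feasible sets respecting both limits:
- B+C+D+F: weight 22, pallet count 28, value 129
- A+B+D: weight 22, pallet count 24, value 122
- B+D+E+F: weight 21, pallet count 29, value 114
Best: $129.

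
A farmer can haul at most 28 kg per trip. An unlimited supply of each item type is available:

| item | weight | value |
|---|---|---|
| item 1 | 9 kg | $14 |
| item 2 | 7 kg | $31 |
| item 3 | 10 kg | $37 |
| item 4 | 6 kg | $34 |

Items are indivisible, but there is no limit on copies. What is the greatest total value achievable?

Best value-per-unit is item 4 at 34/6; filling with it alone gives 4×34 = 136.
Optimal mix: 1×item 3 + 3×item 4 → weight 28, value 139.

$139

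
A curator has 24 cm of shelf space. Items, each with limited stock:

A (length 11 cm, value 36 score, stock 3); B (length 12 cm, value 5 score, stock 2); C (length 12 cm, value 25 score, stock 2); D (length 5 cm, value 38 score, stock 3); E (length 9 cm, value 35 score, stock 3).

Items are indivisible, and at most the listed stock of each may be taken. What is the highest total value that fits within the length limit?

Best selections within length 24 and stock limits:
- 3×D + 1×E: length 24, value 149
- 3×D: length 15, value 114
- 1×A + 2×D: length 21, value 112
- 2×D + 1×E: length 19, value 111
Best: 149 score.

149 score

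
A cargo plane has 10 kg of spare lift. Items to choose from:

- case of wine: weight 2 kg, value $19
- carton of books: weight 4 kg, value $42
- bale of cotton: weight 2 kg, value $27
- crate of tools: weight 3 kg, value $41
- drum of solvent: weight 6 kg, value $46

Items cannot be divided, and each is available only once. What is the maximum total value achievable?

Check high-value combinations within 10 kg:
- carton of books+bale of cotton+crate of tools: weight 4+2+3=9, value 42+27+41=110
- case of wine+carton of books+crate of tools: weight 2+4+3=9, value 19+42+41=102
- case of wine+bale of cotton+drum of solvent: weight 2+2+6=10, value 19+27+46=92
- case of wine+carton of books+bale of cotton: weight 2+4+2=8, value 19+42+27=88
- carton of books+drum of solvent: weight 4+6=10, value 42+46=88
Best: $110.

$110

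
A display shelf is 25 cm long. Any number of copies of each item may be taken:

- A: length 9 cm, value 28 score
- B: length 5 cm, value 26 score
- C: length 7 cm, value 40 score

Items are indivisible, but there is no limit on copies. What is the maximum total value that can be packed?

132 score

Best value-per-unit is C at 40/7; filling with it alone gives 3×40 = 120.
Optimal mix: 2×B + 2×C → length 24, value 132.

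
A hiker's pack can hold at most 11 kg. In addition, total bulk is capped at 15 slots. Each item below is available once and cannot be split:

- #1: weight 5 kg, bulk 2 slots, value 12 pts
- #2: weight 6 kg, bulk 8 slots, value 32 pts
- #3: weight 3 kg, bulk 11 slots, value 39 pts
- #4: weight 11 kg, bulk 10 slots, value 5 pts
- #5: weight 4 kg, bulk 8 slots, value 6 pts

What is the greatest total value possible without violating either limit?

51 pts

Feasible sets respecting both limits:
- #1+#3: weight 8, bulk 13, value 51
- #1+#2: weight 11, bulk 10, value 44
- #3: weight 3, bulk 11, value 39
Best: 51 pts.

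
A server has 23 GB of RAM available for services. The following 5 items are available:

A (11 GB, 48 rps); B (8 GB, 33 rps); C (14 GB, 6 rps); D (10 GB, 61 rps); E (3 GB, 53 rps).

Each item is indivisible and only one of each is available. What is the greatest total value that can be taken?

This is a 0/1 knapsack; check combinations near the capacity.
- B+D+E: memory 8+10+3=21, value 33+61+53=147
- A+B+E: memory 11+8+3=22, value 48+33+53=134
- D+E: memory 10+3=13, value 61+53=114
Best: 147 rps.

147 rps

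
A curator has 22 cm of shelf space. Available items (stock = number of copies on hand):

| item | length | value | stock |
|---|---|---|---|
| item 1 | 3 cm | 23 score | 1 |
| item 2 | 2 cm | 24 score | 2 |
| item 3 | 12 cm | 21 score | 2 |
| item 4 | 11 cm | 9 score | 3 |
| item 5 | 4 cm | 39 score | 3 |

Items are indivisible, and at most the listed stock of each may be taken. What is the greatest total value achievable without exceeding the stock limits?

Best selections within length 22 and stock limits:
- 1×item 1 + 2×item 2 + 3×item 5: length 19, value 188
- 2×item 2 + 3×item 5: length 16, value 165
- 1×item 1 + 1×item 2 + 3×item 5: length 17, value 164
Best: 188 score.

188 score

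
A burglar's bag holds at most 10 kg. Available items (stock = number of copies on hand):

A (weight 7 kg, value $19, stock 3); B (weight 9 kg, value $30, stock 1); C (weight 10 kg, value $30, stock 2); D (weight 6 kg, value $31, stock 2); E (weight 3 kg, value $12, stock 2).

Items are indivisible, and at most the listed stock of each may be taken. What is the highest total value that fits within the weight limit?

$43

Top feasible selections:
- 1×D + 1×E: weight 9, value 43
- 1×D: weight 6, value 31
- 1×A + 1×E: weight 10, value 31
- 1×B: weight 9, value 30
Best: $43.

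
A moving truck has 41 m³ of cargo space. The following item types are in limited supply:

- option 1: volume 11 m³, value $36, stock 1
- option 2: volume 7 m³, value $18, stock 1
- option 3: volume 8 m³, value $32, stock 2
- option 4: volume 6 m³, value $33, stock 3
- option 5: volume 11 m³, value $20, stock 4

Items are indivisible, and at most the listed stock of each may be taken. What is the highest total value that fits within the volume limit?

$181

Top feasible selections:
- 1×option 2 + 2×option 3 + 3×option 4: volume 41, value 181
- 1×option 1 + 1×option 3 + 3×option 4: volume 37, value 167
- 1×option 1 + 2×option 3 + 2×option 4: volume 39, value 166
Best: $181.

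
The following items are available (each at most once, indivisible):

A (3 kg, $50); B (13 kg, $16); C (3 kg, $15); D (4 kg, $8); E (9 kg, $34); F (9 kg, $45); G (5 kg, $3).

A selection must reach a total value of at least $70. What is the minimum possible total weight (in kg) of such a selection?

Subsets with value ≥ 70, sorted by total weight:
- A+C+D: weight 10, value 73
- A+F: weight 12, value 95
- A+E: weight 12, value 84
- A+C+F: weight 15, value 110
Minimum weight: 10 kg.

10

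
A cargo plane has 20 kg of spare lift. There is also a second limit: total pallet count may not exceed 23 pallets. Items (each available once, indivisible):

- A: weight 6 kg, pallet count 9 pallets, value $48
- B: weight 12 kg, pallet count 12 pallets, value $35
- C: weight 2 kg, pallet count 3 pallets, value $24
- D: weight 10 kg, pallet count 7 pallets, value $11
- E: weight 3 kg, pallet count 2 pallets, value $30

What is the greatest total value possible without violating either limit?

Feasible sets respecting both limits:
- A+C+E: weight 11, pallet count 14, value 102
- B+C+E: weight 17, pallet count 17, value 89
- A+D+E: weight 19, pallet count 18, value 89
- A+B: weight 18, pallet count 21, value 83
Best: $102.

$102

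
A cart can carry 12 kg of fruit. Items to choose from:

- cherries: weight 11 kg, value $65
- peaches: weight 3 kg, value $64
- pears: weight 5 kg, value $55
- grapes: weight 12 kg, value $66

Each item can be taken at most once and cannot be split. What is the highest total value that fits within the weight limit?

$119

Check high-value combinations within 12 kg:
- peaches+pears: weight 3+5=8, value 64+55=119
- grapes: weight 12, value 66
- cherries: weight 11, value 65
- peaches: weight 3, value 64
- pears: weight 5, value 55
Best: $119.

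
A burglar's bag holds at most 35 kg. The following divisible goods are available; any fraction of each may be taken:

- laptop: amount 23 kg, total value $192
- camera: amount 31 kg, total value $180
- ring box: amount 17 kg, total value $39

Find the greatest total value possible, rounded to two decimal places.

261.68

Take in order of value per unit:
- laptop (192/23 per unit): all 23 → value 192, running total 192.00
- camera (180/31 per unit): 12 of 31 → value 12×180/31 = 69.6774, running total 261.68
Total 261.68.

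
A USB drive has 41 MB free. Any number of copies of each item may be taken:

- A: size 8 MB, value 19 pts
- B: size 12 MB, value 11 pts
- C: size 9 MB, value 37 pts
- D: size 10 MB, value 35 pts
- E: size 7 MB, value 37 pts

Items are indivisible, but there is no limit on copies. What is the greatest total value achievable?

Best value-per-unit is E at 37/7; filling with it alone gives 5×37 = 185.
Optimal mix: 3×C + 2×E → size 41, value 185.

185 pts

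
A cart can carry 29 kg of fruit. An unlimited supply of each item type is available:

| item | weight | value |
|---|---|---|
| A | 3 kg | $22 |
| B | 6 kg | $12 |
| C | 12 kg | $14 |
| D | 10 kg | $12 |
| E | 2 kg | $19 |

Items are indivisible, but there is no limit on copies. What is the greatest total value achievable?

$269

Best value-per-unit is E at 19/2; filling with it alone gives 14×19 = 266.
Optimal mix: 1×A + 13×E → weight 29, value 269.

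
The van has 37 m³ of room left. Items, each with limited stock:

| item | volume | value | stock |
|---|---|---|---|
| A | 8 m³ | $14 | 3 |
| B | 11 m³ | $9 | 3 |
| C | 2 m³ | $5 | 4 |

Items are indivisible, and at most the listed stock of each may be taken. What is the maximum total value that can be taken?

Top feasible selections:
- 3×A + 4×C: volume 32, value 62
- 3×A + 3×C: volume 30, value 57
- 2×A + 1×B + 4×C: volume 35, value 57
Best: $62.

$62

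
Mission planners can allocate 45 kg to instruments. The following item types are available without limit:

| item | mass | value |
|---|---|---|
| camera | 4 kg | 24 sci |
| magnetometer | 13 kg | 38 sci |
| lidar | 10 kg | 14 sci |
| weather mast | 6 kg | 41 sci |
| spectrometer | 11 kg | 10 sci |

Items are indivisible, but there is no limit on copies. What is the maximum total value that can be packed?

Best value-per-unit is weather mast at 41/6; filling with it alone gives 7×41 = 287.
Optimal mix: 2×camera + 6×weather mast → mass 44, value 294.

294 sci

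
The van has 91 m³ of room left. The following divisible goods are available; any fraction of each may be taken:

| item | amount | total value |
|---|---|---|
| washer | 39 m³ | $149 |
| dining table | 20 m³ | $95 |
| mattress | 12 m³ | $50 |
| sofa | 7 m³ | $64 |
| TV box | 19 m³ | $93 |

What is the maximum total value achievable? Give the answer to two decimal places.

428.08

Take in order of value per unit:
- sofa (64/7 per unit): all 7 → value 64, running total 64.00
- TV box (93/19 per unit): all 19 → value 93, running total 157.00
- dining table (95/20 per unit): all 20 → value 95, running total 252.00
- mattress (50/12 per unit): all 12 → value 50, running total 302.00
- washer (149/39 per unit): 33 of 39 → value 33×149/39 = 126.0769, running total 428.08
Total 428.08.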